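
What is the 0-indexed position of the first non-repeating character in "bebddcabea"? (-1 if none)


Input: bebddcabea
Character frequencies:
  'a': 2
  'b': 3
  'c': 1
  'd': 2
  'e': 2
Scanning left to right for freq == 1:
  Position 0 ('b'): freq=3, skip
  Position 1 ('e'): freq=2, skip
  Position 2 ('b'): freq=3, skip
  Position 3 ('d'): freq=2, skip
  Position 4 ('d'): freq=2, skip
  Position 5 ('c'): unique! => answer = 5

5


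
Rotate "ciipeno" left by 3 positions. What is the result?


Input: "ciipeno", rotate left by 3
First 3 characters: "cii"
Remaining characters: "peno"
Concatenate remaining + first: "peno" + "cii" = "penocii"

penocii


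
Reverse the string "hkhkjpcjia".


Input: hkhkjpcjia
Reading characters right to left:
  Position 9: 'a'
  Position 8: 'i'
  Position 7: 'j'
  Position 6: 'c'
  Position 5: 'p'
  Position 4: 'j'
  Position 3: 'k'
  Position 2: 'h'
  Position 1: 'k'
  Position 0: 'h'
Reversed: aijcpjkhkh

aijcpjkhkh


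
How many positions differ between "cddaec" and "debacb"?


Comparing "cddaec" and "debacb" position by position:
  Position 0: 'c' vs 'd' => DIFFER
  Position 1: 'd' vs 'e' => DIFFER
  Position 2: 'd' vs 'b' => DIFFER
  Position 3: 'a' vs 'a' => same
  Position 4: 'e' vs 'c' => DIFFER
  Position 5: 'c' vs 'b' => DIFFER
Positions that differ: 5

5


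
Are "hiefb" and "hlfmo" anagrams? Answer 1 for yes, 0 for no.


Strings: "hiefb", "hlfmo"
Sorted first:  befhi
Sorted second: fhlmo
Differ at position 0: 'b' vs 'f' => not anagrams

0


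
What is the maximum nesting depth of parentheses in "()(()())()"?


Input: "()(()())()"
Tracking depth:
  Position 0 '(': depth becomes 1
  Position 1 ')': depth becomes 0
  Position 2 '(': depth becomes 1
  Position 3 '(': depth becomes 2
  Position 4 ')': depth becomes 1
  Position 5 '(': depth becomes 2
  Position 6 ')': depth becomes 1
  Position 7 ')': depth becomes 0
  Position 8 '(': depth becomes 1
  Position 9 ')': depth becomes 0
Maximum depth reached: 2

2


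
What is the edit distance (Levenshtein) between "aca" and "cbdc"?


Computing edit distance: "aca" -> "cbdc"
DP table:
           c    b    d    c
      0    1    2    3    4
  a   1    1    2    3    4
  c   2    1    2    3    3
  a   3    2    2    3    4
Edit distance = dp[3][4] = 4

4


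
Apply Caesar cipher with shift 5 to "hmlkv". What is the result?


Caesar cipher: shift "hmlkv" by 5
  'h' (pos 7) + 5 = pos 12 = 'm'
  'm' (pos 12) + 5 = pos 17 = 'r'
  'l' (pos 11) + 5 = pos 16 = 'q'
  'k' (pos 10) + 5 = pos 15 = 'p'
  'v' (pos 21) + 5 = pos 0 = 'a'
Result: mrqpa

mrqpa


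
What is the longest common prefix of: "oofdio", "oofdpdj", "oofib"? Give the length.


Words: oofdio, oofdpdj, oofib
  Position 0: all 'o' => match
  Position 1: all 'o' => match
  Position 2: all 'f' => match
  Position 3: ('d', 'd', 'i') => mismatch, stop
LCP = "oof" (length 3)

3


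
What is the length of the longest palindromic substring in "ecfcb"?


Input: "ecfcb"
Checking substrings for palindromes:
  [1:4] "cfc" (len 3) => palindrome
Longest palindromic substring: "cfc" with length 3

3


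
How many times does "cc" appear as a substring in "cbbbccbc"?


Searching for "cc" in "cbbbccbc"
Scanning each position:
  Position 0: "cb" => no
  Position 1: "bb" => no
  Position 2: "bb" => no
  Position 3: "bc" => no
  Position 4: "cc" => MATCH
  Position 5: "cb" => no
  Position 6: "bc" => no
Total occurrences: 1

1


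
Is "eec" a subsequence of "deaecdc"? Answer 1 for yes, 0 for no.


Check if "eec" is a subsequence of "deaecdc"
Greedy scan:
  Position 0 ('d'): no match needed
  Position 1 ('e'): matches sub[0] = 'e'
  Position 2 ('a'): no match needed
  Position 3 ('e'): matches sub[1] = 'e'
  Position 4 ('c'): matches sub[2] = 'c'
  Position 5 ('d'): no match needed
  Position 6 ('c'): no match needed
All 3 characters matched => is a subsequence

1


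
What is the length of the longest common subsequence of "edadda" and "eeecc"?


LCS of "edadda" and "eeecc"
DP table:
           e    e    e    c    c
      0    0    0    0    0    0
  e   0    1    1    1    1    1
  d   0    1    1    1    1    1
  a   0    1    1    1    1    1
  d   0    1    1    1    1    1
  d   0    1    1    1    1    1
  a   0    1    1    1    1    1
LCS length = dp[6][5] = 1

1


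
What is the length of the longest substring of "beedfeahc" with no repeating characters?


Input: "beedfeahc"
Sliding window (track last position of each char):
  Position 0 ('b'): window [0,0] length 1 -- new best
  Position 1 ('e'): window [0,1] length 2 -- new best
  Position 2 ('e'): repeat (last at 1), move window start to 2
  Position 2 ('e'): window [2,2] length 1
  Position 3 ('d'): window [2,3] length 2
  Position 4 ('f'): window [2,4] length 3 -- new best
  Position 5 ('e'): repeat (last at 2), move window start to 3
  Position 5 ('e'): window [3,5] length 3
  Position 6 ('a'): window [3,6] length 4 -- new best
  Position 7 ('h'): window [3,7] length 5 -- new best
  Position 8 ('c'): window [3,8] length 6 -- new best
Longest substring with no repeats: "dfeahc" with length 6

6


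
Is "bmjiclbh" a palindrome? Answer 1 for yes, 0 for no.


Input: bmjiclbh
Reversed: hblcijmb
  Compare pos 0 ('b') with pos 7 ('h'): MISMATCH
  Compare pos 1 ('m') with pos 6 ('b'): MISMATCH
  Compare pos 2 ('j') with pos 5 ('l'): MISMATCH
  Compare pos 3 ('i') with pos 4 ('c'): MISMATCH
Result: not a palindrome

0


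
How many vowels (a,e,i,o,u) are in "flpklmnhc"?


Input: flpklmnhc
Checking each character:
  'f' at position 0: consonant
  'l' at position 1: consonant
  'p' at position 2: consonant
  'k' at position 3: consonant
  'l' at position 4: consonant
  'm' at position 5: consonant
  'n' at position 6: consonant
  'h' at position 7: consonant
  'c' at position 8: consonant
Total vowels: 0

0


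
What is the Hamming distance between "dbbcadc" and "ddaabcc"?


Comparing "dbbcadc" and "ddaabcc" position by position:
  Position 0: 'd' vs 'd' => same
  Position 1: 'b' vs 'd' => differ
  Position 2: 'b' vs 'a' => differ
  Position 3: 'c' vs 'a' => differ
  Position 4: 'a' vs 'b' => differ
  Position 5: 'd' vs 'c' => differ
  Position 6: 'c' vs 'c' => same
Total differences (Hamming distance): 5

5


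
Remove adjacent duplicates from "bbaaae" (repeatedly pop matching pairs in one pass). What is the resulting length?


Input: bbaaae
Stack-based adjacent duplicate removal:
  Read 'b': push. Stack: b
  Read 'b': matches stack top 'b' => pop. Stack: (empty)
  Read 'a': push. Stack: a
  Read 'a': matches stack top 'a' => pop. Stack: (empty)
  Read 'a': push. Stack: a
  Read 'e': push. Stack: ae
Final stack: "ae" (length 2)

2


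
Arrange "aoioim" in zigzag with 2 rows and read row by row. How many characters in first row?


Zigzag "aoioim" into 2 rows:
Placing characters:
  'a' => row 0
  'o' => row 1
  'i' => row 0
  'o' => row 1
  'i' => row 0
  'm' => row 1
Rows:
  Row 0: "aii"
  Row 1: "oom"
First row length: 3

3


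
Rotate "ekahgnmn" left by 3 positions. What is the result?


Input: "ekahgnmn", rotate left by 3
First 3 characters: "eka"
Remaining characters: "hgnmn"
Concatenate remaining + first: "hgnmn" + "eka" = "hgnmneka"

hgnmneka


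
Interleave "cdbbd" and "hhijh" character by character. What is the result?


Interleaving "cdbbd" and "hhijh":
  Position 0: 'c' from first, 'h' from second => "ch"
  Position 1: 'd' from first, 'h' from second => "dh"
  Position 2: 'b' from first, 'i' from second => "bi"
  Position 3: 'b' from first, 'j' from second => "bj"
  Position 4: 'd' from first, 'h' from second => "dh"
Result: chdhbibjdh

chdhbibjdh


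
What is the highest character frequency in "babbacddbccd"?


Input: babbacddbccd
Character counts:
  'a': 2
  'b': 4
  'c': 3
  'd': 3
Maximum frequency: 4

4


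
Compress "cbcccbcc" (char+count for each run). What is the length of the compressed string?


Input: cbcccbcc
Runs:
  'c' x 1 => "c1"
  'b' x 1 => "b1"
  'c' x 3 => "c3"
  'b' x 1 => "b1"
  'c' x 2 => "c2"
Compressed: "c1b1c3b1c2"
Compressed length: 10

10


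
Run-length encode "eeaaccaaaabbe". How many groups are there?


Input: eeaaccaaaabbe
Scanning for consecutive runs:
  Group 1: 'e' x 2 (positions 0-1)
  Group 2: 'a' x 2 (positions 2-3)
  Group 3: 'c' x 2 (positions 4-5)
  Group 4: 'a' x 4 (positions 6-9)
  Group 5: 'b' x 2 (positions 10-11)
  Group 6: 'e' x 1 (positions 12-12)
Total groups: 6

6


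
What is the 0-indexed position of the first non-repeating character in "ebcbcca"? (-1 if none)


Input: ebcbcca
Character frequencies:
  'a': 1
  'b': 2
  'c': 3
  'e': 1
Scanning left to right for freq == 1:
  Position 0 ('e'): unique! => answer = 0

0


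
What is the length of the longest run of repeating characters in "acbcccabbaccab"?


Input: "acbcccabbaccab"
Scanning for longest run:
  Position 1 ('c'): new char, reset run to 1
  Position 2 ('b'): new char, reset run to 1
  Position 3 ('c'): new char, reset run to 1
  Position 4 ('c'): continues run of 'c', length=2
  Position 5 ('c'): continues run of 'c', length=3
  Position 6 ('a'): new char, reset run to 1
  Position 7 ('b'): new char, reset run to 1
  Position 8 ('b'): continues run of 'b', length=2
  Position 9 ('a'): new char, reset run to 1
  Position 10 ('c'): new char, reset run to 1
  Position 11 ('c'): continues run of 'c', length=2
  Position 12 ('a'): new char, reset run to 1
  Position 13 ('b'): new char, reset run to 1
Longest run: 'c' with length 3

3


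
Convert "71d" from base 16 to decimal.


Input: "71d" in base 16
Positional expansion:
  Digit '7' (value 7) x 16^2 = 1792
  Digit '1' (value 1) x 16^1 = 16
  Digit 'd' (value 13) x 16^0 = 13
Sum = 1821

1821


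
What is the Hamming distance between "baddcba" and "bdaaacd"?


Comparing "baddcba" and "bdaaacd" position by position:
  Position 0: 'b' vs 'b' => same
  Position 1: 'a' vs 'd' => differ
  Position 2: 'd' vs 'a' => differ
  Position 3: 'd' vs 'a' => differ
  Position 4: 'c' vs 'a' => differ
  Position 5: 'b' vs 'c' => differ
  Position 6: 'a' vs 'd' => differ
Total differences (Hamming distance): 6

6


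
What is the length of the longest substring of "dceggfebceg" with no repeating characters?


Input: "dceggfebceg"
Sliding window (track last position of each char):
  Position 0 ('d'): window [0,0] length 1 -- new best
  Position 1 ('c'): window [0,1] length 2 -- new best
  Position 2 ('e'): window [0,2] length 3 -- new best
  Position 3 ('g'): window [0,3] length 4 -- new best
  Position 4 ('g'): repeat (last at 3), move window start to 4
  Position 4 ('g'): window [4,4] length 1
  Position 5 ('f'): window [4,5] length 2
  Position 6 ('e'): window [4,6] length 3
  Position 7 ('b'): window [4,7] length 4
  Position 8 ('c'): window [4,8] length 5 -- new best
  Position 9 ('e'): repeat (last at 6), move window start to 7
  Position 9 ('e'): window [7,9] length 3
  Position 10 ('g'): window [7,10] length 4
Longest substring with no repeats: "gfebc" with length 5

5


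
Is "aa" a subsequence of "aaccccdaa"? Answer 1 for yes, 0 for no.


Check if "aa" is a subsequence of "aaccccdaa"
Greedy scan:
  Position 0 ('a'): matches sub[0] = 'a'
  Position 1 ('a'): matches sub[1] = 'a'
  Position 2 ('c'): no match needed
  Position 3 ('c'): no match needed
  Position 4 ('c'): no match needed
  Position 5 ('c'): no match needed
  Position 6 ('d'): no match needed
  Position 7 ('a'): no match needed
  Position 8 ('a'): no match needed
All 2 characters matched => is a subsequence

1


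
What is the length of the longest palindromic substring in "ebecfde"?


Input: "ebecfde"
Checking substrings for palindromes:
  [0:3] "ebe" (len 3) => palindrome
Longest palindromic substring: "ebe" with length 3

3


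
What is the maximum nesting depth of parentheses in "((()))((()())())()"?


Input: "((()))((()())())()"
Tracking depth:
  Position 0 '(': depth becomes 1
  Position 1 '(': depth becomes 2
  Position 2 '(': depth becomes 3
  Position 3 ')': depth becomes 2
  Position 4 ')': depth becomes 1
  Position 5 ')': depth becomes 0
  Position 6 '(': depth becomes 1
  Position 7 '(': depth becomes 2
  Position 8 '(': depth becomes 3
  Position 9 ')': depth becomes 2
  Position 10 '(': depth becomes 3
  Position 11 ')': depth becomes 2
  Position 12 ')': depth becomes 1
  Position 13 '(': depth becomes 2
  Position 14 ')': depth becomes 1
  Position 15 ')': depth becomes 0
  Position 16 '(': depth becomes 1
  Position 17 ')': depth becomes 0
Maximum depth reached: 3

3


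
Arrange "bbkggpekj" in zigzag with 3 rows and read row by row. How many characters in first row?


Zigzag "bbkggpekj" into 3 rows:
Placing characters:
  'b' => row 0
  'b' => row 1
  'k' => row 2
  'g' => row 1
  'g' => row 0
  'p' => row 1
  'e' => row 2
  'k' => row 1
  'j' => row 0
Rows:
  Row 0: "bgj"
  Row 1: "bgpk"
  Row 2: "ke"
First row length: 3

3


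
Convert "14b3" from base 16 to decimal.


Input: "14b3" in base 16
Positional expansion:
  Digit '1' (value 1) x 16^3 = 4096
  Digit '4' (value 4) x 16^2 = 1024
  Digit 'b' (value 11) x 16^1 = 176
  Digit '3' (value 3) x 16^0 = 3
Sum = 5299

5299


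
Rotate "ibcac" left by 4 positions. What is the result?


Input: "ibcac", rotate left by 4
First 4 characters: "ibca"
Remaining characters: "c"
Concatenate remaining + first: "c" + "ibca" = "cibca"

cibca


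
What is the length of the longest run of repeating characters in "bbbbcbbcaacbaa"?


Input: "bbbbcbbcaacbaa"
Scanning for longest run:
  Position 1 ('b'): continues run of 'b', length=2
  Position 2 ('b'): continues run of 'b', length=3
  Position 3 ('b'): continues run of 'b', length=4
  Position 4 ('c'): new char, reset run to 1
  Position 5 ('b'): new char, reset run to 1
  Position 6 ('b'): continues run of 'b', length=2
  Position 7 ('c'): new char, reset run to 1
  Position 8 ('a'): new char, reset run to 1
  Position 9 ('a'): continues run of 'a', length=2
  Position 10 ('c'): new char, reset run to 1
  Position 11 ('b'): new char, reset run to 1
  Position 12 ('a'): new char, reset run to 1
  Position 13 ('a'): continues run of 'a', length=2
Longest run: 'b' with length 4

4


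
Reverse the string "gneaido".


Input: gneaido
Reading characters right to left:
  Position 6: 'o'
  Position 5: 'd'
  Position 4: 'i'
  Position 3: 'a'
  Position 2: 'e'
  Position 1: 'n'
  Position 0: 'g'
Reversed: odiaeng

odiaeng


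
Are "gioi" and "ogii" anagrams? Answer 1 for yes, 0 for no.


Strings: "gioi", "ogii"
Sorted first:  giio
Sorted second: giio
Sorted forms match => anagrams

1


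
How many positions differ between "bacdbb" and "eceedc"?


Comparing "bacdbb" and "eceedc" position by position:
  Position 0: 'b' vs 'e' => DIFFER
  Position 1: 'a' vs 'c' => DIFFER
  Position 2: 'c' vs 'e' => DIFFER
  Position 3: 'd' vs 'e' => DIFFER
  Position 4: 'b' vs 'd' => DIFFER
  Position 5: 'b' vs 'c' => DIFFER
Positions that differ: 6

6


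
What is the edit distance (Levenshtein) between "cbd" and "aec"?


Computing edit distance: "cbd" -> "aec"
DP table:
           a    e    c
      0    1    2    3
  c   1    1    2    2
  b   2    2    2    3
  d   3    3    3    3
Edit distance = dp[3][3] = 3

3


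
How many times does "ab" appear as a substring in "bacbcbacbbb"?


Searching for "ab" in "bacbcbacbbb"
Scanning each position:
  Position 0: "ba" => no
  Position 1: "ac" => no
  Position 2: "cb" => no
  Position 3: "bc" => no
  Position 4: "cb" => no
  Position 5: "ba" => no
  Position 6: "ac" => no
  Position 7: "cb" => no
  Position 8: "bb" => no
  Position 9: "bb" => no
Total occurrences: 0

0


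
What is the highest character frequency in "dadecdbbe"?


Input: dadecdbbe
Character counts:
  'a': 1
  'b': 2
  'c': 1
  'd': 3
  'e': 2
Maximum frequency: 3

3


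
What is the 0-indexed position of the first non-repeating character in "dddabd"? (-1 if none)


Input: dddabd
Character frequencies:
  'a': 1
  'b': 1
  'd': 4
Scanning left to right for freq == 1:
  Position 0 ('d'): freq=4, skip
  Position 1 ('d'): freq=4, skip
  Position 2 ('d'): freq=4, skip
  Position 3 ('a'): unique! => answer = 3

3


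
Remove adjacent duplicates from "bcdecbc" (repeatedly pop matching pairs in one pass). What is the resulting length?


Input: bcdecbc
Stack-based adjacent duplicate removal:
  Read 'b': push. Stack: b
  Read 'c': push. Stack: bc
  Read 'd': push. Stack: bcd
  Read 'e': push. Stack: bcde
  Read 'c': push. Stack: bcdec
  Read 'b': push. Stack: bcdecb
  Read 'c': push. Stack: bcdecbc
Final stack: "bcdecbc" (length 7)

7


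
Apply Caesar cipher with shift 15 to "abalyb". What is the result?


Caesar cipher: shift "abalyb" by 15
  'a' (pos 0) + 15 = pos 15 = 'p'
  'b' (pos 1) + 15 = pos 16 = 'q'
  'a' (pos 0) + 15 = pos 15 = 'p'
  'l' (pos 11) + 15 = pos 0 = 'a'
  'y' (pos 24) + 15 = pos 13 = 'n'
  'b' (pos 1) + 15 = pos 16 = 'q'
Result: pqpanq

pqpanq


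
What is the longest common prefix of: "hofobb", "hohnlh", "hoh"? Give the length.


Words: hofobb, hohnlh, hoh
  Position 0: all 'h' => match
  Position 1: all 'o' => match
  Position 2: ('f', 'h', 'h') => mismatch, stop
LCP = "ho" (length 2)

2


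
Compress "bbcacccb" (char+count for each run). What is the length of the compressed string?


Input: bbcacccb
Runs:
  'b' x 2 => "b2"
  'c' x 1 => "c1"
  'a' x 1 => "a1"
  'c' x 3 => "c3"
  'b' x 1 => "b1"
Compressed: "b2c1a1c3b1"
Compressed length: 10

10


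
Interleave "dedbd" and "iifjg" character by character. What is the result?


Interleaving "dedbd" and "iifjg":
  Position 0: 'd' from first, 'i' from second => "di"
  Position 1: 'e' from first, 'i' from second => "ei"
  Position 2: 'd' from first, 'f' from second => "df"
  Position 3: 'b' from first, 'j' from second => "bj"
  Position 4: 'd' from first, 'g' from second => "dg"
Result: dieidfbjdg

dieidfbjdg


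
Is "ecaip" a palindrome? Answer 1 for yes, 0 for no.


Input: ecaip
Reversed: piace
  Compare pos 0 ('e') with pos 4 ('p'): MISMATCH
  Compare pos 1 ('c') with pos 3 ('i'): MISMATCH
Result: not a palindrome

0


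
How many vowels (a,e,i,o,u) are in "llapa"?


Input: llapa
Checking each character:
  'l' at position 0: consonant
  'l' at position 1: consonant
  'a' at position 2: vowel (running total: 1)
  'p' at position 3: consonant
  'a' at position 4: vowel (running total: 2)
Total vowels: 2

2


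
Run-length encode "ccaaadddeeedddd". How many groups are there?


Input: ccaaadddeeedddd
Scanning for consecutive runs:
  Group 1: 'c' x 2 (positions 0-1)
  Group 2: 'a' x 3 (positions 2-4)
  Group 3: 'd' x 3 (positions 5-7)
  Group 4: 'e' x 3 (positions 8-10)
  Group 5: 'd' x 4 (positions 11-14)
Total groups: 5

5


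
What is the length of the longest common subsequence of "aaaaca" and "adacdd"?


LCS of "aaaaca" and "adacdd"
DP table:
           a    d    a    c    d    d
      0    0    0    0    0    0    0
  a   0    1    1    1    1    1    1
  a   0    1    1    2    2    2    2
  a   0    1    1    2    2    2    2
  a   0    1    1    2    2    2    2
  c   0    1    1    2    3    3    3
  a   0    1    1    2    3    3    3
LCS length = dp[6][6] = 3

3


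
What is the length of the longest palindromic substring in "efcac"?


Input: "efcac"
Checking substrings for palindromes:
  [2:5] "cac" (len 3) => palindrome
Longest palindromic substring: "cac" with length 3

3


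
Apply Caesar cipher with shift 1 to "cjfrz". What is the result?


Caesar cipher: shift "cjfrz" by 1
  'c' (pos 2) + 1 = pos 3 = 'd'
  'j' (pos 9) + 1 = pos 10 = 'k'
  'f' (pos 5) + 1 = pos 6 = 'g'
  'r' (pos 17) + 1 = pos 18 = 's'
  'z' (pos 25) + 1 = pos 0 = 'a'
Result: dkgsa

dkgsa


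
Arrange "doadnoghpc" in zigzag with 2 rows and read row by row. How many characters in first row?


Zigzag "doadnoghpc" into 2 rows:
Placing characters:
  'd' => row 0
  'o' => row 1
  'a' => row 0
  'd' => row 1
  'n' => row 0
  'o' => row 1
  'g' => row 0
  'h' => row 1
  'p' => row 0
  'c' => row 1
Rows:
  Row 0: "dangp"
  Row 1: "odohc"
First row length: 5

5


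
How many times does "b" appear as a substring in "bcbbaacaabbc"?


Searching for "b" in "bcbbaacaabbc"
Scanning each position:
  Position 0: "b" => MATCH
  Position 1: "c" => no
  Position 2: "b" => MATCH
  Position 3: "b" => MATCH
  Position 4: "a" => no
  Position 5: "a" => no
  Position 6: "c" => no
  Position 7: "a" => no
  Position 8: "a" => no
  Position 9: "b" => MATCH
  Position 10: "b" => MATCH
  Position 11: "c" => no
Total occurrences: 5

5


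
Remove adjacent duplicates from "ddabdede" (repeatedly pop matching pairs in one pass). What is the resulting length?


Input: ddabdede
Stack-based adjacent duplicate removal:
  Read 'd': push. Stack: d
  Read 'd': matches stack top 'd' => pop. Stack: (empty)
  Read 'a': push. Stack: a
  Read 'b': push. Stack: ab
  Read 'd': push. Stack: abd
  Read 'e': push. Stack: abde
  Read 'd': push. Stack: abded
  Read 'e': push. Stack: abdede
Final stack: "abdede" (length 6)

6


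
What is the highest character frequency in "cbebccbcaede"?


Input: cbebccbcaede
Character counts:
  'a': 1
  'b': 3
  'c': 4
  'd': 1
  'e': 3
Maximum frequency: 4

4


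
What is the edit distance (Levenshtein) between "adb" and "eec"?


Computing edit distance: "adb" -> "eec"
DP table:
           e    e    c
      0    1    2    3
  a   1    1    2    3
  d   2    2    2    3
  b   3    3    3    3
Edit distance = dp[3][3] = 3

3


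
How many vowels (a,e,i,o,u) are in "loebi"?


Input: loebi
Checking each character:
  'l' at position 0: consonant
  'o' at position 1: vowel (running total: 1)
  'e' at position 2: vowel (running total: 2)
  'b' at position 3: consonant
  'i' at position 4: vowel (running total: 3)
Total vowels: 3

3


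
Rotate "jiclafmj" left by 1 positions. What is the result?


Input: "jiclafmj", rotate left by 1
First 1 characters: "j"
Remaining characters: "iclafmj"
Concatenate remaining + first: "iclafmj" + "j" = "iclafmjj"

iclafmjj


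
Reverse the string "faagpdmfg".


Input: faagpdmfg
Reading characters right to left:
  Position 8: 'g'
  Position 7: 'f'
  Position 6: 'm'
  Position 5: 'd'
  Position 4: 'p'
  Position 3: 'g'
  Position 2: 'a'
  Position 1: 'a'
  Position 0: 'f'
Reversed: gfmdpgaaf

gfmdpgaaf


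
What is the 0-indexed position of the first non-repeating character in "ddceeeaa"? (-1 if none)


Input: ddceeeaa
Character frequencies:
  'a': 2
  'c': 1
  'd': 2
  'e': 3
Scanning left to right for freq == 1:
  Position 0 ('d'): freq=2, skip
  Position 1 ('d'): freq=2, skip
  Position 2 ('c'): unique! => answer = 2

2


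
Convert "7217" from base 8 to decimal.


Input: "7217" in base 8
Positional expansion:
  Digit '7' (value 7) x 8^3 = 3584
  Digit '2' (value 2) x 8^2 = 128
  Digit '1' (value 1) x 8^1 = 8
  Digit '7' (value 7) x 8^0 = 7
Sum = 3727

3727


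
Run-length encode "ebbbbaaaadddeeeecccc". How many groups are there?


Input: ebbbbaaaadddeeeecccc
Scanning for consecutive runs:
  Group 1: 'e' x 1 (positions 0-0)
  Group 2: 'b' x 4 (positions 1-4)
  Group 3: 'a' x 4 (positions 5-8)
  Group 4: 'd' x 3 (positions 9-11)
  Group 5: 'e' x 4 (positions 12-15)
  Group 6: 'c' x 4 (positions 16-19)
Total groups: 6

6


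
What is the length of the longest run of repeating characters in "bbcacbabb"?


Input: "bbcacbabb"
Scanning for longest run:
  Position 1 ('b'): continues run of 'b', length=2
  Position 2 ('c'): new char, reset run to 1
  Position 3 ('a'): new char, reset run to 1
  Position 4 ('c'): new char, reset run to 1
  Position 5 ('b'): new char, reset run to 1
  Position 6 ('a'): new char, reset run to 1
  Position 7 ('b'): new char, reset run to 1
  Position 8 ('b'): continues run of 'b', length=2
Longest run: 'b' with length 2

2


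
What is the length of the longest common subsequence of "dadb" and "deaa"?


LCS of "dadb" and "deaa"
DP table:
           d    e    a    a
      0    0    0    0    0
  d   0    1    1    1    1
  a   0    1    1    2    2
  d   0    1    1    2    2
  b   0    1    1    2    2
LCS length = dp[4][4] = 2

2


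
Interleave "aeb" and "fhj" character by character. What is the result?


Interleaving "aeb" and "fhj":
  Position 0: 'a' from first, 'f' from second => "af"
  Position 1: 'e' from first, 'h' from second => "eh"
  Position 2: 'b' from first, 'j' from second => "bj"
Result: afehbj

afehbj


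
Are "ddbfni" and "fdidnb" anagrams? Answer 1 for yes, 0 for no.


Strings: "ddbfni", "fdidnb"
Sorted first:  bddfin
Sorted second: bddfin
Sorted forms match => anagrams

1


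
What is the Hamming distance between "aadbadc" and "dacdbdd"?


Comparing "aadbadc" and "dacdbdd" position by position:
  Position 0: 'a' vs 'd' => differ
  Position 1: 'a' vs 'a' => same
  Position 2: 'd' vs 'c' => differ
  Position 3: 'b' vs 'd' => differ
  Position 4: 'a' vs 'b' => differ
  Position 5: 'd' vs 'd' => same
  Position 6: 'c' vs 'd' => differ
Total differences (Hamming distance): 5

5


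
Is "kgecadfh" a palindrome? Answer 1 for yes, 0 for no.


Input: kgecadfh
Reversed: hfdacegk
  Compare pos 0 ('k') with pos 7 ('h'): MISMATCH
  Compare pos 1 ('g') with pos 6 ('f'): MISMATCH
  Compare pos 2 ('e') with pos 5 ('d'): MISMATCH
  Compare pos 3 ('c') with pos 4 ('a'): MISMATCH
Result: not a palindrome

0


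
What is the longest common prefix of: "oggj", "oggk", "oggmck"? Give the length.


Words: oggj, oggk, oggmck
  Position 0: all 'o' => match
  Position 1: all 'g' => match
  Position 2: all 'g' => match
  Position 3: ('j', 'k', 'm') => mismatch, stop
LCP = "ogg" (length 3)

3


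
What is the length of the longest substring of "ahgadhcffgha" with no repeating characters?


Input: "ahgadhcffgha"
Sliding window (track last position of each char):
  Position 0 ('a'): window [0,0] length 1 -- new best
  Position 1 ('h'): window [0,1] length 2 -- new best
  Position 2 ('g'): window [0,2] length 3 -- new best
  Position 3 ('a'): repeat (last at 0), move window start to 1
  Position 3 ('a'): window [1,3] length 3
  Position 4 ('d'): window [1,4] length 4 -- new best
  Position 5 ('h'): repeat (last at 1), move window start to 2
  Position 5 ('h'): window [2,5] length 4
  Position 6 ('c'): window [2,6] length 5 -- new best
  Position 7 ('f'): window [2,7] length 6 -- new best
  Position 8 ('f'): repeat (last at 7), move window start to 8
  Position 8 ('f'): window [8,8] length 1
  Position 9 ('g'): window [8,9] length 2
  Position 10 ('h'): window [8,10] length 3
  Position 11 ('a'): window [8,11] length 4
Longest substring with no repeats: "gadhcf" with length 6

6


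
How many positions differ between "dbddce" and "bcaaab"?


Comparing "dbddce" and "bcaaab" position by position:
  Position 0: 'd' vs 'b' => DIFFER
  Position 1: 'b' vs 'c' => DIFFER
  Position 2: 'd' vs 'a' => DIFFER
  Position 3: 'd' vs 'a' => DIFFER
  Position 4: 'c' vs 'a' => DIFFER
  Position 5: 'e' vs 'b' => DIFFER
Positions that differ: 6

6


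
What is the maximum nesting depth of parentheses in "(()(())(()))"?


Input: "(()(())(()))"
Tracking depth:
  Position 0 '(': depth becomes 1
  Position 1 '(': depth becomes 2
  Position 2 ')': depth becomes 1
  Position 3 '(': depth becomes 2
  Position 4 '(': depth becomes 3
  Position 5 ')': depth becomes 2
  Position 6 ')': depth becomes 1
  Position 7 '(': depth becomes 2
  Position 8 '(': depth becomes 3
  Position 9 ')': depth becomes 2
  Position 10 ')': depth becomes 1
  Position 11 ')': depth becomes 0
Maximum depth reached: 3

3


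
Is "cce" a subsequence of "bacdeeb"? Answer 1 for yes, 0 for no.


Check if "cce" is a subsequence of "bacdeeb"
Greedy scan:
  Position 0 ('b'): no match needed
  Position 1 ('a'): no match needed
  Position 2 ('c'): matches sub[0] = 'c'
  Position 3 ('d'): no match needed
  Position 4 ('e'): no match needed
  Position 5 ('e'): no match needed
  Position 6 ('b'): no match needed
Only matched 1/3 characters => not a subsequence

0


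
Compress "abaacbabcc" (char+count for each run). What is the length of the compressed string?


Input: abaacbabcc
Runs:
  'a' x 1 => "a1"
  'b' x 1 => "b1"
  'a' x 2 => "a2"
  'c' x 1 => "c1"
  'b' x 1 => "b1"
  'a' x 1 => "a1"
  'b' x 1 => "b1"
  'c' x 2 => "c2"
Compressed: "a1b1a2c1b1a1b1c2"
Compressed length: 16

16


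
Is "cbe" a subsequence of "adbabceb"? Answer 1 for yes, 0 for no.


Check if "cbe" is a subsequence of "adbabceb"
Greedy scan:
  Position 0 ('a'): no match needed
  Position 1 ('d'): no match needed
  Position 2 ('b'): no match needed
  Position 3 ('a'): no match needed
  Position 4 ('b'): no match needed
  Position 5 ('c'): matches sub[0] = 'c'
  Position 6 ('e'): no match needed
  Position 7 ('b'): matches sub[1] = 'b'
Only matched 2/3 characters => not a subsequence

0


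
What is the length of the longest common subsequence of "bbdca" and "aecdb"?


LCS of "bbdca" and "aecdb"
DP table:
           a    e    c    d    b
      0    0    0    0    0    0
  b   0    0    0    0    0    1
  b   0    0    0    0    0    1
  d   0    0    0    0    1    1
  c   0    0    0    1    1    1
  a   0    1    1    1    1    1
LCS length = dp[5][5] = 1

1


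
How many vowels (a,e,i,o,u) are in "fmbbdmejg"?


Input: fmbbdmejg
Checking each character:
  'f' at position 0: consonant
  'm' at position 1: consonant
  'b' at position 2: consonant
  'b' at position 3: consonant
  'd' at position 4: consonant
  'm' at position 5: consonant
  'e' at position 6: vowel (running total: 1)
  'j' at position 7: consonant
  'g' at position 8: consonant
Total vowels: 1

1


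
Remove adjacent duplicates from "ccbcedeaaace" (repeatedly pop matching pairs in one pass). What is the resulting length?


Input: ccbcedeaaace
Stack-based adjacent duplicate removal:
  Read 'c': push. Stack: c
  Read 'c': matches stack top 'c' => pop. Stack: (empty)
  Read 'b': push. Stack: b
  Read 'c': push. Stack: bc
  Read 'e': push. Stack: bce
  Read 'd': push. Stack: bced
  Read 'e': push. Stack: bcede
  Read 'a': push. Stack: bcedea
  Read 'a': matches stack top 'a' => pop. Stack: bcede
  Read 'a': push. Stack: bcedea
  Read 'c': push. Stack: bcedeac
  Read 'e': push. Stack: bcedeace
Final stack: "bcedeace" (length 8)

8


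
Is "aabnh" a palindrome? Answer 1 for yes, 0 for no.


Input: aabnh
Reversed: hnbaa
  Compare pos 0 ('a') with pos 4 ('h'): MISMATCH
  Compare pos 1 ('a') with pos 3 ('n'): MISMATCH
Result: not a palindrome

0


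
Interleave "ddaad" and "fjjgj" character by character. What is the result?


Interleaving "ddaad" and "fjjgj":
  Position 0: 'd' from first, 'f' from second => "df"
  Position 1: 'd' from first, 'j' from second => "dj"
  Position 2: 'a' from first, 'j' from second => "aj"
  Position 3: 'a' from first, 'g' from second => "ag"
  Position 4: 'd' from first, 'j' from second => "dj"
Result: dfdjajagdj

dfdjajagdj


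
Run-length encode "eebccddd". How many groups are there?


Input: eebccddd
Scanning for consecutive runs:
  Group 1: 'e' x 2 (positions 0-1)
  Group 2: 'b' x 1 (positions 2-2)
  Group 3: 'c' x 2 (positions 3-4)
  Group 4: 'd' x 3 (positions 5-7)
Total groups: 4

4


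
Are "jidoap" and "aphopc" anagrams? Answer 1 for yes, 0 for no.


Strings: "jidoap", "aphopc"
Sorted first:  adijop
Sorted second: achopp
Differ at position 1: 'd' vs 'c' => not anagrams

0


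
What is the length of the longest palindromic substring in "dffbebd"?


Input: "dffbebd"
Checking substrings for palindromes:
  [3:6] "beb" (len 3) => palindrome
  [1:3] "ff" (len 2) => palindrome
Longest palindromic substring: "beb" with length 3

3


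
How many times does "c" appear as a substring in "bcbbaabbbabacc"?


Searching for "c" in "bcbbaabbbabacc"
Scanning each position:
  Position 0: "b" => no
  Position 1: "c" => MATCH
  Position 2: "b" => no
  Position 3: "b" => no
  Position 4: "a" => no
  Position 5: "a" => no
  Position 6: "b" => no
  Position 7: "b" => no
  Position 8: "b" => no
  Position 9: "a" => no
  Position 10: "b" => no
  Position 11: "a" => no
  Position 12: "c" => MATCH
  Position 13: "c" => MATCH
Total occurrences: 3

3


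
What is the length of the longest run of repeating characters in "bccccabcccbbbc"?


Input: "bccccabcccbbbc"
Scanning for longest run:
  Position 1 ('c'): new char, reset run to 1
  Position 2 ('c'): continues run of 'c', length=2
  Position 3 ('c'): continues run of 'c', length=3
  Position 4 ('c'): continues run of 'c', length=4
  Position 5 ('a'): new char, reset run to 1
  Position 6 ('b'): new char, reset run to 1
  Position 7 ('c'): new char, reset run to 1
  Position 8 ('c'): continues run of 'c', length=2
  Position 9 ('c'): continues run of 'c', length=3
  Position 10 ('b'): new char, reset run to 1
  Position 11 ('b'): continues run of 'b', length=2
  Position 12 ('b'): continues run of 'b', length=3
  Position 13 ('c'): new char, reset run to 1
Longest run: 'c' with length 4

4


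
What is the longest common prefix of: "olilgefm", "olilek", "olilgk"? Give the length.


Words: olilgefm, olilek, olilgk
  Position 0: all 'o' => match
  Position 1: all 'l' => match
  Position 2: all 'i' => match
  Position 3: all 'l' => match
  Position 4: ('g', 'e', 'g') => mismatch, stop
LCP = "olil" (length 4)

4


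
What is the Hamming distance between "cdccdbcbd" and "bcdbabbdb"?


Comparing "cdccdbcbd" and "bcdbabbdb" position by position:
  Position 0: 'c' vs 'b' => differ
  Position 1: 'd' vs 'c' => differ
  Position 2: 'c' vs 'd' => differ
  Position 3: 'c' vs 'b' => differ
  Position 4: 'd' vs 'a' => differ
  Position 5: 'b' vs 'b' => same
  Position 6: 'c' vs 'b' => differ
  Position 7: 'b' vs 'd' => differ
  Position 8: 'd' vs 'b' => differ
Total differences (Hamming distance): 8

8


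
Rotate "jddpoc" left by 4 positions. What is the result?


Input: "jddpoc", rotate left by 4
First 4 characters: "jddp"
Remaining characters: "oc"
Concatenate remaining + first: "oc" + "jddp" = "ocjddp"

ocjddp


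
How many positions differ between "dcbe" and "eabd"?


Comparing "dcbe" and "eabd" position by position:
  Position 0: 'd' vs 'e' => DIFFER
  Position 1: 'c' vs 'a' => DIFFER
  Position 2: 'b' vs 'b' => same
  Position 3: 'e' vs 'd' => DIFFER
Positions that differ: 3

3


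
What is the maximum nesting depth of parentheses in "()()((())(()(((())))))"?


Input: "()()((())(()(((())))))"
Tracking depth:
  Position 0 '(': depth becomes 1
  Position 1 ')': depth becomes 0
  Position 2 '(': depth becomes 1
  Position 3 ')': depth becomes 0
  Position 4 '(': depth becomes 1
  Position 5 '(': depth becomes 2
  Position 6 '(': depth becomes 3
  Position 7 ')': depth becomes 2
  Position 8 ')': depth becomes 1
  Position 9 '(': depth becomes 2
  Position 10 '(': depth becomes 3
  Position 11 ')': depth becomes 2
  Position 12 '(': depth becomes 3
  Position 13 '(': depth becomes 4
  Position 14 '(': depth becomes 5
  Position 15 '(': depth becomes 6
  Position 16 ')': depth becomes 5
  Position 17 ')': depth becomes 4
  Position 18 ')': depth becomes 3
  Position 19 ')': depth becomes 2
  Position 20 ')': depth becomes 1
  Position 21 ')': depth becomes 0
Maximum depth reached: 6

6


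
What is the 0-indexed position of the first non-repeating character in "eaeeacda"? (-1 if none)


Input: eaeeacda
Character frequencies:
  'a': 3
  'c': 1
  'd': 1
  'e': 3
Scanning left to right for freq == 1:
  Position 0 ('e'): freq=3, skip
  Position 1 ('a'): freq=3, skip
  Position 2 ('e'): freq=3, skip
  Position 3 ('e'): freq=3, skip
  Position 4 ('a'): freq=3, skip
  Position 5 ('c'): unique! => answer = 5

5


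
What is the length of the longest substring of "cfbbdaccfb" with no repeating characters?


Input: "cfbbdaccfb"
Sliding window (track last position of each char):
  Position 0 ('c'): window [0,0] length 1 -- new best
  Position 1 ('f'): window [0,1] length 2 -- new best
  Position 2 ('b'): window [0,2] length 3 -- new best
  Position 3 ('b'): repeat (last at 2), move window start to 3
  Position 3 ('b'): window [3,3] length 1
  Position 4 ('d'): window [3,4] length 2
  Position 5 ('a'): window [3,5] length 3
  Position 6 ('c'): window [3,6] length 4 -- new best
  Position 7 ('c'): repeat (last at 6), move window start to 7
  Position 7 ('c'): window [7,7] length 1
  Position 8 ('f'): window [7,8] length 2
  Position 9 ('b'): window [7,9] length 3
Longest substring with no repeats: "bdac" with length 4

4


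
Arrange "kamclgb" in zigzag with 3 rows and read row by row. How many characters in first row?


Zigzag "kamclgb" into 3 rows:
Placing characters:
  'k' => row 0
  'a' => row 1
  'm' => row 2
  'c' => row 1
  'l' => row 0
  'g' => row 1
  'b' => row 2
Rows:
  Row 0: "kl"
  Row 1: "acg"
  Row 2: "mb"
First row length: 2

2


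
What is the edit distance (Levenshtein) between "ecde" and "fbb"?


Computing edit distance: "ecde" -> "fbb"
DP table:
           f    b    b
      0    1    2    3
  e   1    1    2    3
  c   2    2    2    3
  d   3    3    3    3
  e   4    4    4    4
Edit distance = dp[4][3] = 4

4


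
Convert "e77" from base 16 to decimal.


Input: "e77" in base 16
Positional expansion:
  Digit 'e' (value 14) x 16^2 = 3584
  Digit '7' (value 7) x 16^1 = 112
  Digit '7' (value 7) x 16^0 = 7
Sum = 3703

3703


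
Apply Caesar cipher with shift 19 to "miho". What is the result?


Caesar cipher: shift "miho" by 19
  'm' (pos 12) + 19 = pos 5 = 'f'
  'i' (pos 8) + 19 = pos 1 = 'b'
  'h' (pos 7) + 19 = pos 0 = 'a'
  'o' (pos 14) + 19 = pos 7 = 'h'
Result: fbah

fbah


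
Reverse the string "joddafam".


Input: joddafam
Reading characters right to left:
  Position 7: 'm'
  Position 6: 'a'
  Position 5: 'f'
  Position 4: 'a'
  Position 3: 'd'
  Position 2: 'd'
  Position 1: 'o'
  Position 0: 'j'
Reversed: mafaddoj

mafaddoj


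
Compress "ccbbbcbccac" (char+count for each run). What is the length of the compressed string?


Input: ccbbbcbccac
Runs:
  'c' x 2 => "c2"
  'b' x 3 => "b3"
  'c' x 1 => "c1"
  'b' x 1 => "b1"
  'c' x 2 => "c2"
  'a' x 1 => "a1"
  'c' x 1 => "c1"
Compressed: "c2b3c1b1c2a1c1"
Compressed length: 14

14


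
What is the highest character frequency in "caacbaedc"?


Input: caacbaedc
Character counts:
  'a': 3
  'b': 1
  'c': 3
  'd': 1
  'e': 1
Maximum frequency: 3

3


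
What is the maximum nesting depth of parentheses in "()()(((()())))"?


Input: "()()(((()())))"
Tracking depth:
  Position 0 '(': depth becomes 1
  Position 1 ')': depth becomes 0
  Position 2 '(': depth becomes 1
  Position 3 ')': depth becomes 0
  Position 4 '(': depth becomes 1
  Position 5 '(': depth becomes 2
  Position 6 '(': depth becomes 3
  Position 7 '(': depth becomes 4
  Position 8 ')': depth becomes 3
  Position 9 '(': depth becomes 4
  Position 10 ')': depth becomes 3
  Position 11 ')': depth becomes 2
  Position 12 ')': depth becomes 1
  Position 13 ')': depth becomes 0
Maximum depth reached: 4

4


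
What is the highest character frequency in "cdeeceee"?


Input: cdeeceee
Character counts:
  'c': 2
  'd': 1
  'e': 5
Maximum frequency: 5

5


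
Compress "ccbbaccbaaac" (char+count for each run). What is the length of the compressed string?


Input: ccbbaccbaaac
Runs:
  'c' x 2 => "c2"
  'b' x 2 => "b2"
  'a' x 1 => "a1"
  'c' x 2 => "c2"
  'b' x 1 => "b1"
  'a' x 3 => "a3"
  'c' x 1 => "c1"
Compressed: "c2b2a1c2b1a3c1"
Compressed length: 14

14


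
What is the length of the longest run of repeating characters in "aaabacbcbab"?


Input: "aaabacbcbab"
Scanning for longest run:
  Position 1 ('a'): continues run of 'a', length=2
  Position 2 ('a'): continues run of 'a', length=3
  Position 3 ('b'): new char, reset run to 1
  Position 4 ('a'): new char, reset run to 1
  Position 5 ('c'): new char, reset run to 1
  Position 6 ('b'): new char, reset run to 1
  Position 7 ('c'): new char, reset run to 1
  Position 8 ('b'): new char, reset run to 1
  Position 9 ('a'): new char, reset run to 1
  Position 10 ('b'): new char, reset run to 1
Longest run: 'a' with length 3

3
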